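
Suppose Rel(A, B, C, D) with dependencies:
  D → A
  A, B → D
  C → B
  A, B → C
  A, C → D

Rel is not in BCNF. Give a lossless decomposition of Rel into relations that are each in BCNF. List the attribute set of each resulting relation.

{A, D}; {B, C}; {C, D}

Candidate keys of the original relation: {A, B}, {A, C}, {B, D}, {C, D}.
In {A, B, C, D}, {D} is not a superkey ({D}⁺ restricted to this set is {A, D}), so split on D → A into {A, D} and {B, C, D}.
{A, D} is in BCNF.
In {B, C, D}, {C} is not a superkey ({C}⁺ restricted to this set is {B, C}), so split on C → B into {B, C} and {C, D}.
{B, C} is in BCNF.
{C, D} is in BCNF.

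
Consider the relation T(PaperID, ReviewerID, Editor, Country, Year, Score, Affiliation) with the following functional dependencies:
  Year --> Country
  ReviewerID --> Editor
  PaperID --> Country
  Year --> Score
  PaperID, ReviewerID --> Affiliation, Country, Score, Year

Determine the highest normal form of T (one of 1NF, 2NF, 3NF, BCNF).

Candidate key: {PaperID, ReviewerID}. Prime attributes: {PaperID, ReviewerID}.
Year --> Country breaks BCNF: {Year}⁺ = {Country, Score, Year}, so {Year} is not a superkey.
Year --> Country has non-prime {Country} on the right and a non-superkey on the left, so 3NF fails.
Since {PaperID} ⊂ {PaperID, ReviewerID} and {PaperID}⁺ ⊇ {Country} with {Country} non-prime, there is a partial dependency; 2NF fails.

1NF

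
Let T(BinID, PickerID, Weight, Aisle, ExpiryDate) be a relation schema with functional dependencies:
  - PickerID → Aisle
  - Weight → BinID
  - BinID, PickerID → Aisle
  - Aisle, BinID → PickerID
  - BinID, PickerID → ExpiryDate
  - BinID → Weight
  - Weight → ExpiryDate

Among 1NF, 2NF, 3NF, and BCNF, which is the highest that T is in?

1NF

Candidate keys: {Aisle, BinID}, {Aisle, Weight}, {BinID, PickerID}, {PickerID, Weight}. Prime attributes: {Aisle, BinID, PickerID, Weight}.
PickerID → Aisle: {PickerID}⁺ = {Aisle, PickerID}, which is not all of the attributes, so the left side is not a superkey — BCNF is violated.
Weight → ExpiryDate determines the non-prime attribute {ExpiryDate} from a non-superkey — 3NF is violated.
Since {BinID} ⊂ {Aisle, BinID} and {BinID}⁺ ⊇ {ExpiryDate} with {ExpiryDate} non-prime, there is a partial dependency; 2NF fails.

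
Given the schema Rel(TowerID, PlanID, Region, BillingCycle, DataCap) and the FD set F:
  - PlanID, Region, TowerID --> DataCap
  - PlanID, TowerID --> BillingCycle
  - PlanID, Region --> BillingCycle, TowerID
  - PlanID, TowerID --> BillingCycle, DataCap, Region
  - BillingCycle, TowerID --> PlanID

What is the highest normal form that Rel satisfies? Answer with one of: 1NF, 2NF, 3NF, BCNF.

Candidate keys: {BillingCycle, TowerID}, {PlanID, Region}, {PlanID, TowerID}. Prime attributes: {BillingCycle, PlanID, Region, TowerID}.
Every FD has a superkey on the left, so the relation is in BCNF.

BCNF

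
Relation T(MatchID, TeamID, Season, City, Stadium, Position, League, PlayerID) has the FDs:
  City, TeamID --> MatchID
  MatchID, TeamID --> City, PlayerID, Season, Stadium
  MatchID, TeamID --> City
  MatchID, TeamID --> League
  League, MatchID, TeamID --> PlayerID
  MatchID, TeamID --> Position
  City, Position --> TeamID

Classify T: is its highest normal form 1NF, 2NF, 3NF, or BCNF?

BCNF

Candidate keys: {City, Position}, {City, TeamID}, {MatchID, TeamID}. Prime attributes: {City, MatchID, Position, TeamID}.
The left-hand side of every FD is a superkey, so BCNF is satisfied.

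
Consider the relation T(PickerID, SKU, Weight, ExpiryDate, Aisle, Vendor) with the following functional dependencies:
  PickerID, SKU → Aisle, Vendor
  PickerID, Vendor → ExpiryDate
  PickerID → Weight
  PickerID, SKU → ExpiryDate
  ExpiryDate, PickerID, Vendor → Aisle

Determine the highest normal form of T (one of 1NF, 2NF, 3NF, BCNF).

1NF

Candidate key: {PickerID, SKU}. Prime attributes: {PickerID, SKU}.
PickerID, Vendor → ExpiryDate: {PickerID, Vendor}⁺ = {Aisle, ExpiryDate, PickerID, Vendor, Weight}, which is not all of the attributes, so the left side is not a superkey — BCNF is violated.
PickerID, Vendor → ExpiryDate has non-prime {ExpiryDate} on the right and a non-superkey on the left, so 3NF fails.
Since {PickerID} ⊂ {PickerID, SKU} and {PickerID}⁺ ⊇ {Weight} with {Weight} non-prime, there is a partial dependency; 2NF fails.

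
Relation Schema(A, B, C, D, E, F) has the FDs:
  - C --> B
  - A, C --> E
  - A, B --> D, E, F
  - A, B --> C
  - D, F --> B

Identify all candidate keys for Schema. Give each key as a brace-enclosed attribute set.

{A, B}, {A, C}, {A, D, F}

No FD produces {A}, so it must be in every candidate key.
{A, B}⁺ = {A, B, C, D, E, F} — all of the relation — so {A, B} is a candidate key.
{A, C}⁺ = {A, B, C, D, E, F} — all of the relation — so {A, C} is a candidate key.
{A, D, F}⁺ = {A, B, C, D, E, F} — all of the relation — so {A, D, F} is a candidate key.
Any other superkey properly contains one of these, so there are no further candidate keys.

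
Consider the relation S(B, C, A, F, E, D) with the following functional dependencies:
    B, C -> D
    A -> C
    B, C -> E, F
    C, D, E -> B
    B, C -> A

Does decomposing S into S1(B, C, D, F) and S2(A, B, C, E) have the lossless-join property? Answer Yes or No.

Yes

Common attributes: {B, C}; their closure is {A, B, C, D, E, F}.
S1 is contained in that closure, so S1 ∩ S2 -> S1 holds and the join is lossless.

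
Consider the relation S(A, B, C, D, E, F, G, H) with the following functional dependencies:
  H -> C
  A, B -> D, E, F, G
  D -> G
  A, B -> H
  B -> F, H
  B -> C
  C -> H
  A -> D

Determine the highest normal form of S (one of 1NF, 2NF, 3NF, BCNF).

Candidate key: {A, B}. Prime attributes: {A, B}.
H -> C: {H}⁺ = {C, H}, which is not all of the attributes, so the left side is not a superkey — BCNF is violated.
H -> C determines the non-prime attribute {C} from a non-superkey — 3NF is violated.
The proper key subset {A} of {A, B} determines non-prime {D, G}, so the relation is not even in 2NF.

1NF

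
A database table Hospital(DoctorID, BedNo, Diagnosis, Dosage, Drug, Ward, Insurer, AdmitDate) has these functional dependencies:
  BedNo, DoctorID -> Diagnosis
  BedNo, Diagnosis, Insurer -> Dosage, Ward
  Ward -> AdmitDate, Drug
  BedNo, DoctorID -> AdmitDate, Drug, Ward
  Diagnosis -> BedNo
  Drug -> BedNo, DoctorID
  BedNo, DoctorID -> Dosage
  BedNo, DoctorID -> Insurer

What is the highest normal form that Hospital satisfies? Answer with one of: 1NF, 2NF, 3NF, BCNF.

Candidate keys: {BedNo, DoctorID}, {Diagnosis, DoctorID}, {Diagnosis, Insurer}, {Drug}, {Ward}. Prime attributes: {BedNo, Diagnosis, DoctorID, Drug, Insurer, Ward}.
For Diagnosis -> BedNo we have {Diagnosis}⁺ = {BedNo, Diagnosis}; {Diagnosis} is not a superkey, so BCNF fails.
But every attribute on its right side ({BedNo}) is prime, and the same holds for every other non-superkey FD, so 3NF still holds.

3NF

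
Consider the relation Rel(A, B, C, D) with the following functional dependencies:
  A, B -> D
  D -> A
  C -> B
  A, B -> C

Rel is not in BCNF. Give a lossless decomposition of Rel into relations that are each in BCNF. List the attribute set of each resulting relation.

{A, D}; {B, C}; {C, D}

Candidate keys of the original relation: {A, B}, {A, C}, {B, D}, {C, D}.
Within {A, B, C, D}: {D}⁺ ∩ {A, B, C, D} = {A, D}, not the whole set, so D -> A violates BCNF; decompose into {A, D} and {B, C, D}.
{A, D}: every determinant is a superkey — BCNF.
Within {B, C, D}: {C}⁺ ∩ {B, C, D} = {B, C}, not the whole set, so C -> B violates BCNF; decompose into {B, C} and {C, D}.
{B, C}: every determinant is a superkey — BCNF.
{C, D}: every determinant is a superkey — BCNF.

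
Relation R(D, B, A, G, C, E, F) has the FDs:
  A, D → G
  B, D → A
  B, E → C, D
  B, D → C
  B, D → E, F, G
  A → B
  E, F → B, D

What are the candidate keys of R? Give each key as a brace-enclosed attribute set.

{A, D}, {A, E}, {B, D}, {B, E}, {E, F}

{A, D} is a candidate key since {A, D}⁺ = {A, B, C, D, E, F, G} covers every attribute.
{A, E} is a candidate key since {A, E}⁺ = {A, B, C, D, E, F, G} covers every attribute.
{B, D} is a candidate key since {B, D}⁺ = {A, B, C, D, E, F, G} covers every attribute.
{B, E} is a candidate key since {B, E}⁺ = {A, B, C, D, E, F, G} covers every attribute.
{E, F} is a candidate key since {E, F}⁺ = {A, B, C, D, E, F, G} covers every attribute.
No proper subset of any of these is a key, and no other minimal superkey exists.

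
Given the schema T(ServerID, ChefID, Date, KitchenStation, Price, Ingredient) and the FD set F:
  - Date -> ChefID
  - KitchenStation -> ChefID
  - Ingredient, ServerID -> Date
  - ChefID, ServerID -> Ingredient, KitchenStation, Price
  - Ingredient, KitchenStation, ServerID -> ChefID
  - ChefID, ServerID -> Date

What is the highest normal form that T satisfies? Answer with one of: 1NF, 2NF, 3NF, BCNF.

3NF

Candidate keys: {ChefID, ServerID}, {Date, ServerID}, {Ingredient, ServerID}, {KitchenStation, ServerID}. Prime attributes: {ChefID, Date, Ingredient, KitchenStation, ServerID}.
Date -> ChefID: {Date}⁺ = {ChefID, Date}, which is not all of the attributes, so the left side is not a superkey — BCNF is violated.
Its right-hand attributes {ChefID} are all prime, as are those of every other non-superkey FD — the relation is in 3NF.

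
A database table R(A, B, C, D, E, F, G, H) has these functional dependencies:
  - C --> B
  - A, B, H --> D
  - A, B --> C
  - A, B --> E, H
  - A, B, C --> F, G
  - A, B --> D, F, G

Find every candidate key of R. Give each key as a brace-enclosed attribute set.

No FD produces {A}, so it must be in every candidate key.
{A, B} is a candidate key since {A, B}⁺ = {A, B, C, D, E, F, G, H} covers every attribute.
{A, C} is a candidate key since {A, C}⁺ = {A, B, C, D, E, F, G, H} covers every attribute.
No proper subset of any of these is a key, and no other minimal superkey exists.

{A, B}, {A, C}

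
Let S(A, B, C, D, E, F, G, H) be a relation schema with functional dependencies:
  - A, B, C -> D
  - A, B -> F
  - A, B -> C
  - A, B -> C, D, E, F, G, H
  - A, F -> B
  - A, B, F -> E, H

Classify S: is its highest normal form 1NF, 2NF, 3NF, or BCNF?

BCNF

Candidate keys: {A, B}, {A, F}. Prime attributes: {A, B, F}.
Every FD has a superkey on the left, so the relation is in BCNF.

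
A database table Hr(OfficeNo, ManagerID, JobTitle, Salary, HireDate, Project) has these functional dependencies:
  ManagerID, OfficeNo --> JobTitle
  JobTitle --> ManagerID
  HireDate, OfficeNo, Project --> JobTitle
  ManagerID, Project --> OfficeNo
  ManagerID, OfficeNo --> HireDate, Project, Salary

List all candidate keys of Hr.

{HireDate, OfficeNo, Project}, {JobTitle, OfficeNo}, {JobTitle, Project}, {ManagerID, OfficeNo}, {ManagerID, Project}

Closure of {JobTitle, OfficeNo} is {HireDate, JobTitle, ManagerID, OfficeNo, Project, Salary}, the whole schema; {JobTitle, OfficeNo} is a candidate key.
Closure of {JobTitle, Project} is {HireDate, JobTitle, ManagerID, OfficeNo, Project, Salary}, the whole schema; {JobTitle, Project} is a candidate key.
Closure of {ManagerID, OfficeNo} is {HireDate, JobTitle, ManagerID, OfficeNo, Project, Salary}, the whole schema; {ManagerID, OfficeNo} is a candidate key.
Closure of {ManagerID, Project} is {HireDate, JobTitle, ManagerID, OfficeNo, Project, Salary}, the whole schema; {ManagerID, Project} is a candidate key.
Closure of {HireDate, OfficeNo, Project} is {HireDate, JobTitle, ManagerID, OfficeNo, Project, Salary}, the whole schema; {HireDate, OfficeNo, Project} is a candidate key.
These are minimal and exhaustive — every other superkey contains one of them.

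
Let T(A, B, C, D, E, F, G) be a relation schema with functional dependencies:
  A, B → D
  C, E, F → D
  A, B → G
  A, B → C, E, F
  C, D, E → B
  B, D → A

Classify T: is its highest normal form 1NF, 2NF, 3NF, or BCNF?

BCNF

Candidate keys: {A, B}, {B, D}, {C, D, E}, {C, E, F}. Prime attributes: {A, B, C, D, E, F}.
Every FD has a superkey on the left, so the relation is in BCNF.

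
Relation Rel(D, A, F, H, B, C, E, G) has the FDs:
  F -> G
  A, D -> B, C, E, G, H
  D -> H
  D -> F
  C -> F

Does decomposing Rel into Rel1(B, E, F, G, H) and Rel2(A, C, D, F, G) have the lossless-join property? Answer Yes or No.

Rel1 ∩ Rel2 = {F, G}; its closure under F is {F, G}.
The closure covers neither Rel1 nor Rel2 entirely; the join is not lossless.

No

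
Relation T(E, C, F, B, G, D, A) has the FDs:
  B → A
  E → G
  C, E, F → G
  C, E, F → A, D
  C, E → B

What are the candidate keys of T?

{C, E, F}

Attributes never on any right-hand side: {C, E, F} — every candidate key must contain all of them.
{C, E, F} is a candidate key since {C, E, F}⁺ = {A, B, C, D, E, F, G} covers every attribute.
No other minimal set has full closure, so this is the only candidate key.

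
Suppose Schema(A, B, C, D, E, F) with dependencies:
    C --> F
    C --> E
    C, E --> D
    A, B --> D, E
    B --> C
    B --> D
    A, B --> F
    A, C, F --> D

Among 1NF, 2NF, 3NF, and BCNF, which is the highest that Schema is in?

1NF

Candidate key: {A, B}. Prime attributes: {A, B}.
For C --> F we have {C}⁺ = {C, D, E, F}; {C} is not a superkey, so BCNF fails.
Because {F} is non-prime and the left side of C --> F is not a superkey, the relation is not in 3NF.
Since {B} ⊂ {A, B} and {B}⁺ ⊇ {C, D, E, F} with {C, D, E, F} non-prime, there is a partial dependency; 2NF fails.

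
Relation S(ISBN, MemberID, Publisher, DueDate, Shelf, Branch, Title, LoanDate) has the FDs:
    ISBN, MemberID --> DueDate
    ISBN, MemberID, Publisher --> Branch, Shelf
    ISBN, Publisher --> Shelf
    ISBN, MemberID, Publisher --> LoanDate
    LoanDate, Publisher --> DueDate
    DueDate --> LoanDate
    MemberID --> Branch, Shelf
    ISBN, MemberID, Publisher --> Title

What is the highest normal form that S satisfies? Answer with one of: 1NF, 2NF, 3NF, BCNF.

1NF

Candidate key: {ISBN, MemberID, Publisher}. Prime attributes: {ISBN, MemberID, Publisher}.
ISBN, MemberID --> DueDate breaks BCNF: {ISBN, MemberID}⁺ = {Branch, DueDate, ISBN, LoanDate, MemberID, Shelf}, so {ISBN, MemberID} is not a superkey.
Because {DueDate} is non-prime and the left side of ISBN, MemberID --> DueDate is not a superkey, the relation is not in 3NF.
Since {MemberID} ⊂ {ISBN, MemberID, Publisher} and {MemberID}⁺ ⊇ {Branch, Shelf} with {Branch, Shelf} non-prime, there is a partial dependency; 2NF fails.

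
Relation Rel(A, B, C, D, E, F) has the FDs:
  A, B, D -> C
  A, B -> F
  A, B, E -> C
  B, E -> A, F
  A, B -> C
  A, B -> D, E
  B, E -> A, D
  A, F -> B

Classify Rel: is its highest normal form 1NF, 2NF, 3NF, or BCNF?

Candidate keys: {A, B}, {A, F}, {B, E}. Prime attributes: {A, B, E, F}.
Every FD has a superkey on the left, so the relation is in BCNF.

BCNF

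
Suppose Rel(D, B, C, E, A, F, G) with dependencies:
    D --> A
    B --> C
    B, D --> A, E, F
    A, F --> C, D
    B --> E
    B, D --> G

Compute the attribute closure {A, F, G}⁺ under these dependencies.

{A, C, D, F, G}

Start with {A, F, G}.
A, F --> C, D applies; add {C, D} → now {A, C, D, F, G}.
No further FD applies.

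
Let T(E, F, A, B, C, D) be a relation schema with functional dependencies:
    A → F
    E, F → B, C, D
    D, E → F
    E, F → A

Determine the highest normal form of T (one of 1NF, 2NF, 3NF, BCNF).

3NF

Candidate keys: {A, E}, {D, E}, {E, F}. Prime attributes: {A, D, E, F}.
A → F: {A}⁺ = {A, F}, which is not all of the attributes, so the left side is not a superkey — BCNF is violated.
Its right-hand attributes {F} are all prime, as are those of every other non-superkey FD — the relation is in 3NF.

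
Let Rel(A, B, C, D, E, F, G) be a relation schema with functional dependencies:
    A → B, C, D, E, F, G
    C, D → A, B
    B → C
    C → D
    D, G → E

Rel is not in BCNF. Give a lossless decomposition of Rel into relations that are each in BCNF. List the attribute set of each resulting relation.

Candidate keys of the original relation: {A}, {B}, {C}.
{A, B, C, D, E, F, G}: {D, G} determines {D, E, G} here but is not a superkey — split on D, G → E, giving {D, E, G} and {A, B, C, D, F, G}.
{D, E, G} is in BCNF.
{A, B, C, D, F, G} is in BCNF.

{A, B, C, D, F, G}; {D, E, G}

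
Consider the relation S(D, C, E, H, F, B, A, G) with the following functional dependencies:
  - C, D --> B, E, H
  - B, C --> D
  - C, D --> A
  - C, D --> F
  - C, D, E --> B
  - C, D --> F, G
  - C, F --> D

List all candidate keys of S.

Attributes never on any right-hand side: {C} — every candidate key must contain it.
{B, C} is a candidate key since {B, C}⁺ = {A, B, C, D, E, F, G, H} covers every attribute.
{C, D} is a candidate key since {C, D}⁺ = {A, B, C, D, E, F, G, H} covers every attribute.
{C, F} is a candidate key since {C, F}⁺ = {A, B, C, D, E, F, G, H} covers every attribute.
These are minimal and exhaustive — every other superkey contains one of them.

{B, C}, {C, D}, {C, F}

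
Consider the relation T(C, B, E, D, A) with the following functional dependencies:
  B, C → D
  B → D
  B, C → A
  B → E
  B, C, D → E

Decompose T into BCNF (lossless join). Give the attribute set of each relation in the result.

Candidate key of the original relation: {B, C}.
Within {A, B, C, D, E}: {B}⁺ ∩ {A, B, C, D, E} = {B, D, E}, not the whole set, so B → D, E violates BCNF; decompose into {B, D, E} and {A, B, C}.
{B, D, E} is in BCNF.
{A, B, C} is in BCNF.

{A, B, C}; {B, D, E}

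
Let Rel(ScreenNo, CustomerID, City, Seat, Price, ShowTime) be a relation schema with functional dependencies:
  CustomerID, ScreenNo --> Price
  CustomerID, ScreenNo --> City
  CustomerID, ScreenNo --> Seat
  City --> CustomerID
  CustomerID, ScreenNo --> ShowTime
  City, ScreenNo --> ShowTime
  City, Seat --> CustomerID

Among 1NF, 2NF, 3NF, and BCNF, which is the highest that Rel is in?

Candidate keys: {City, ScreenNo}, {CustomerID, ScreenNo}. Prime attributes: {City, CustomerID, ScreenNo}.
City --> CustomerID: {City}⁺ = {City, CustomerID}, which is not all of the attributes, so the left side is not a superkey — BCNF is violated.
But every attribute on its right side ({CustomerID}) is prime, and the same holds for every other non-superkey FD, so 3NF still holds.

3NF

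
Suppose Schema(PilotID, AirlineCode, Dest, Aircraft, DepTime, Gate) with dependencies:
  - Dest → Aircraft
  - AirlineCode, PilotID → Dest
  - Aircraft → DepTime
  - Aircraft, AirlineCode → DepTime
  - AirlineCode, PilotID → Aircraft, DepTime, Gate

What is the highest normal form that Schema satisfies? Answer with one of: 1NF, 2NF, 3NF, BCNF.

Candidate key: {AirlineCode, PilotID}. Prime attributes: {AirlineCode, PilotID}.
Dest → Aircraft breaks BCNF: {Dest}⁺ = {Aircraft, DepTime, Dest}, so {Dest} is not a superkey.
Dest → Aircraft determines the non-prime attribute {Aircraft} from a non-superkey — 3NF is violated.
No non-prime attribute depends on a proper subset of any candidate key, so 2NF holds.

2NF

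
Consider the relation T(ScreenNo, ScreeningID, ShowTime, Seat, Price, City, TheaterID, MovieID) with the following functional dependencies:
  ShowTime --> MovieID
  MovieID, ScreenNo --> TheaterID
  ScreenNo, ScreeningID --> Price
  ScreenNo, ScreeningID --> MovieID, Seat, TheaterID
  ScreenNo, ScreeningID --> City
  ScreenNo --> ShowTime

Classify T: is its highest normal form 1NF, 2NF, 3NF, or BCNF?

Candidate key: {ScreenNo, ScreeningID}. Prime attributes: {ScreenNo, ScreeningID}.
ShowTime --> MovieID: {ShowTime}⁺ = {MovieID, ShowTime}, which is not all of the attributes, so the left side is not a superkey — BCNF is violated.
Because {MovieID} is non-prime and the left side of ShowTime --> MovieID is not a superkey, the relation is not in 3NF.
Since {ScreenNo} ⊂ {ScreenNo, ScreeningID} and {ScreenNo}⁺ ⊇ {MovieID, ShowTime, TheaterID} with {MovieID, ShowTime, TheaterID} non-prime, there is a partial dependency; 2NF fails.

1NF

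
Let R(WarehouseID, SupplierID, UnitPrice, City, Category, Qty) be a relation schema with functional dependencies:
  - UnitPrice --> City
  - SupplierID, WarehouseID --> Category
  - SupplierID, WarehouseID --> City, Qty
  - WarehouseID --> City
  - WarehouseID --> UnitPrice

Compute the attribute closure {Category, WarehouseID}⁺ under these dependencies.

Start with {Category, WarehouseID}.
WarehouseID --> City applies; add {City} → now {Category, City, WarehouseID}.
WarehouseID --> UnitPrice applies; add {UnitPrice} → now {Category, City, UnitPrice, WarehouseID}.
No further FD applies.

{Category, City, UnitPrice, WarehouseID}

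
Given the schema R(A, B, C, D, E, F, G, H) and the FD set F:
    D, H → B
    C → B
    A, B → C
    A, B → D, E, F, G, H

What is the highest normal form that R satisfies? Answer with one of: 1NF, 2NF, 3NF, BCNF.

3NF

Candidate keys: {A, B}, {A, C}, {A, D, H}. Prime attributes: {A, B, C, D, H}.
D, H → B: {D, H}⁺ = {B, D, H}, which is not all of the attributes, so the left side is not a superkey — BCNF is violated.
Its right-hand attributes {B} are all prime, as are those of every other non-superkey FD — the relation is in 3NF.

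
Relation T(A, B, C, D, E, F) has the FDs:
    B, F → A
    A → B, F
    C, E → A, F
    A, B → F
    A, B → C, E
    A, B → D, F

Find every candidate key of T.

{A} is a candidate key since {A}⁺ = {A, B, C, D, E, F} covers every attribute.
{B, F} is a candidate key since {B, F}⁺ = {A, B, C, D, E, F} covers every attribute.
{C, E} is a candidate key since {C, E}⁺ = {A, B, C, D, E, F} covers every attribute.
Any other superkey properly contains one of these, so there are no further candidate keys.

{A}, {B, F}, {C, E}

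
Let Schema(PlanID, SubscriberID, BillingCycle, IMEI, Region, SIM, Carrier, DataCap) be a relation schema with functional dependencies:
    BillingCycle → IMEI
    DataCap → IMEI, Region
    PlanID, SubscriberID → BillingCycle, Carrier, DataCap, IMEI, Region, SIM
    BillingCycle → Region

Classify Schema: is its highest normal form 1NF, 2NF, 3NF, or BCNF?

Candidate key: {PlanID, SubscriberID}. Prime attributes: {PlanID, SubscriberID}.
BillingCycle → IMEI: {BillingCycle}⁺ = {BillingCycle, IMEI, Region}, which is not all of the attributes, so the left side is not a superkey — BCNF is violated.
Because {IMEI} is non-prime and the left side of BillingCycle → IMEI is not a superkey, the relation is not in 3NF.
Checking every proper subset of each key, none determines a non-prime attribute — 2NF is satisfied.

2NF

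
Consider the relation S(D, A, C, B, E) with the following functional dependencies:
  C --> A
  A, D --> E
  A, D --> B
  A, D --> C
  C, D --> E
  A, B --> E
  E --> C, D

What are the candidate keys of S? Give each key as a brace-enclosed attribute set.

{E} is a candidate key since {E}⁺ = {A, B, C, D, E} covers every attribute.
{A, B} is a candidate key since {A, B}⁺ = {A, B, C, D, E} covers every attribute.
{A, D} is a candidate key since {A, D}⁺ = {A, B, C, D, E} covers every attribute.
{B, C} is a candidate key since {B, C}⁺ = {A, B, C, D, E} covers every attribute.
{C, D} is a candidate key since {C, D}⁺ = {A, B, C, D, E} covers every attribute.
No proper subset of any of these is a key, and no other minimal superkey exists.

{A, B}, {A, D}, {B, C}, {C, D}, {E}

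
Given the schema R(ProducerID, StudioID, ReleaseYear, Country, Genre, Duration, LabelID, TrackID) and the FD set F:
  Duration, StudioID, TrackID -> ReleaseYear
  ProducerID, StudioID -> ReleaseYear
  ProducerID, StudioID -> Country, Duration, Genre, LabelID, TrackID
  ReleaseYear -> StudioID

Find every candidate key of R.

{ProducerID, ReleaseYear}, {ProducerID, StudioID}

Attributes never on any right-hand side: {ProducerID} — every candidate key must contain it.
{ProducerID, ReleaseYear}⁺ = {Country, Duration, Genre, LabelID, ProducerID, ReleaseYear, StudioID, TrackID} — all of the relation — so {ProducerID, ReleaseYear} is a candidate key.
{ProducerID, StudioID}⁺ = {Country, Duration, Genre, LabelID, ProducerID, ReleaseYear, StudioID, TrackID} — all of the relation — so {ProducerID, StudioID} is a candidate key.
Any other superkey properly contains one of these, so there are no further candidate keys.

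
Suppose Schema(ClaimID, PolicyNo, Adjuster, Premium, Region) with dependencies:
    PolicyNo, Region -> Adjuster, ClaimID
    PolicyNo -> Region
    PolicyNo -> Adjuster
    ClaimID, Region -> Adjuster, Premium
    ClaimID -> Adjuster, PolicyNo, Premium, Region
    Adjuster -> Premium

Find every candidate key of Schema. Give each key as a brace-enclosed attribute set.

{ClaimID}, {PolicyNo}

{ClaimID} is a candidate key since {ClaimID}⁺ = {Adjuster, ClaimID, PolicyNo, Premium, Region} covers every attribute.
{PolicyNo} is a candidate key since {PolicyNo}⁺ = {Adjuster, ClaimID, PolicyNo, Premium, Region} covers every attribute.
Any other superkey properly contains one of these, so there are no further candidate keys.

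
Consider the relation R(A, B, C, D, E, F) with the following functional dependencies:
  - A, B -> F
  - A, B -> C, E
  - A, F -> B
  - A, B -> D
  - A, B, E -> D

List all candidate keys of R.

{A, B}, {A, F}

{A} never appears on the right of any FD, so every key must include it.
{A, B} is a candidate key since {A, B}⁺ = {A, B, C, D, E, F} covers every attribute.
{A, F} is a candidate key since {A, F}⁺ = {A, B, C, D, E, F} covers every attribute.
These are minimal and exhaustive — every other superkey contains one of them.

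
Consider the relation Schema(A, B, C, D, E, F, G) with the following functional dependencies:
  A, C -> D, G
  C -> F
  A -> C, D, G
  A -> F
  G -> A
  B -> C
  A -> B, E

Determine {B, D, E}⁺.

{B, C, D, E, F}

Start with {B, D, E}.
B -> C applies; add {C} → now {B, C, D, E}.
C -> F applies; add {F} → now {B, C, D, E, F}.
No further FD applies.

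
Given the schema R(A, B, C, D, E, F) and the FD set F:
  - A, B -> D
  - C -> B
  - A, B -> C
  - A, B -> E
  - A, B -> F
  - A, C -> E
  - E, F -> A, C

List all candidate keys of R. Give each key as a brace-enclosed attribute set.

{A, B}⁺ = {A, B, C, D, E, F}, which is every attribute, so {A, B} is a candidate key.
{A, C}⁺ = {A, B, C, D, E, F}, which is every attribute, so {A, C} is a candidate key.
{E, F}⁺ = {A, B, C, D, E, F}, which is every attribute, so {E, F} is a candidate key.
No proper subset of any of these is a key, and no other minimal superkey exists.

{A, B}, {A, C}, {E, F}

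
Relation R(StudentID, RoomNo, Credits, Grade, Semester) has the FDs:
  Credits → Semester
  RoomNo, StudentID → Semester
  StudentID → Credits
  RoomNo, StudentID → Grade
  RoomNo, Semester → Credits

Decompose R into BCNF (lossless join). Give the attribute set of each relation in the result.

{Credits, Semester}; {Credits, StudentID}; {Grade, RoomNo, StudentID}

Candidate key of the original relation: {RoomNo, StudentID}.
In {Credits, Grade, RoomNo, Semester, StudentID}, {Credits} is not a superkey ({Credits}⁺ restricted to this set is {Credits, Semester}), so split on Credits → Semester into {Credits, Semester} and {Credits, Grade, RoomNo, StudentID}.
{Credits, Semester}: every determinant is a superkey — BCNF.
In {Credits, Grade, RoomNo, StudentID}, {StudentID} is not a superkey ({StudentID}⁺ restricted to this set is {Credits, StudentID}), so split on StudentID → Credits into {Credits, StudentID} and {Grade, RoomNo, StudentID}.
{Credits, StudentID}: every determinant is a superkey — BCNF.
{Grade, RoomNo, StudentID}: every determinant is a superkey — BCNF.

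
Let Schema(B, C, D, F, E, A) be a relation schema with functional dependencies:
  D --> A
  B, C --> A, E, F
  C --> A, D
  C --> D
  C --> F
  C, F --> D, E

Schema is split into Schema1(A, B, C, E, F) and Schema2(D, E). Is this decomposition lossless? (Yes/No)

The shared attributes are {E} and {E}⁺ = {E}.
The closure covers neither Schema1 nor Schema2 entirely; the join is not lossless.

No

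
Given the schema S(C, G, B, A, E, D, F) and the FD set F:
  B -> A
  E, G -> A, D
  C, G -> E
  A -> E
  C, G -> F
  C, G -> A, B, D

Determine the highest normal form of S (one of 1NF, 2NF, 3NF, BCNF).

2NF

Candidate key: {C, G}. Prime attributes: {C, G}.
B -> A: {B}⁺ = {A, B, E}, which is not all of the attributes, so the left side is not a superkey — BCNF is violated.
B -> A determines the non-prime attribute {A} from a non-superkey — 3NF is violated.
No proper subset of a key has a non-prime attribute in its closure, so there is no partial dependency; 2NF holds.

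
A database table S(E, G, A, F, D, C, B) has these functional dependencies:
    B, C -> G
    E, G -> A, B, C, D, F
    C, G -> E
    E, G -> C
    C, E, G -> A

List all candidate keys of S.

{B, C}⁺ = {A, B, C, D, E, F, G}, which is every attribute, so {B, C} is a candidate key.
{C, G}⁺ = {A, B, C, D, E, F, G}, which is every attribute, so {C, G} is a candidate key.
{E, G}⁺ = {A, B, C, D, E, F, G}, which is every attribute, so {E, G} is a candidate key.
Any other superkey properly contains one of these, so there are no further candidate keys.

{B, C}, {C, G}, {E, G}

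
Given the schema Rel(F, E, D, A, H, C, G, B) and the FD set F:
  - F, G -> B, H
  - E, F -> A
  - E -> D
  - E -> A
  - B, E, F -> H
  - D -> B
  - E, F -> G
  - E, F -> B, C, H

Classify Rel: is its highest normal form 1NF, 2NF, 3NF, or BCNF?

Candidate key: {E, F}. Prime attributes: {E, F}.
For F, G -> B, H we have {F, G}⁺ = {B, F, G, H}; {F, G} is not a superkey, so BCNF fails.
Because {B, H} are non-prime and the left side of F, G -> B, H is not a superkey, the relation is not in 3NF.
{E} is a proper subset of the key {E, F}, and {E}⁺ contains the non-prime attributes {A, B, D} — a partial dependency, so 2NF is violated.

1NF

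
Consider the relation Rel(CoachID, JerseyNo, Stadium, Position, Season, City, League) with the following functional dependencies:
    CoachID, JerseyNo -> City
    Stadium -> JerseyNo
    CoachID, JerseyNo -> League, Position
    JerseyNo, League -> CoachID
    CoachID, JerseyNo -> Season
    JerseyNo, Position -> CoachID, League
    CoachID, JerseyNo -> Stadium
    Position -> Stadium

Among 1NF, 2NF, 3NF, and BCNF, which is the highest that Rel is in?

3NF

Candidate keys: {CoachID, JerseyNo}, {CoachID, Stadium}, {JerseyNo, League}, {League, Stadium}, {Position}. Prime attributes: {CoachID, JerseyNo, League, Position, Stadium}.
Stadium -> JerseyNo: {Stadium}⁺ = {JerseyNo, Stadium}, which is not all of the attributes, so the left side is not a superkey — BCNF is violated.
Its right-hand attributes {JerseyNo} are all prime, as are those of every other non-superkey FD — the relation is in 3NF.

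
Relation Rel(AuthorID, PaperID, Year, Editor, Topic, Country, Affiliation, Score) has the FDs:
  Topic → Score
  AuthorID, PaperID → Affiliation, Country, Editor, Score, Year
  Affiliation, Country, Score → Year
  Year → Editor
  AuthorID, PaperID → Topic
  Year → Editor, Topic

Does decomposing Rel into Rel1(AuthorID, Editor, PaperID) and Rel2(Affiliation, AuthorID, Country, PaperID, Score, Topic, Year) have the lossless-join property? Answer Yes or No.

The shared attributes are {AuthorID, PaperID} and {AuthorID, PaperID}⁺ = {Affiliation, AuthorID, Country, Editor, PaperID, Score, Topic, Year}.
Rel1 is contained in that closure, so Rel1 ∩ Rel2 → Rel1 holds and the join is lossless.

Yes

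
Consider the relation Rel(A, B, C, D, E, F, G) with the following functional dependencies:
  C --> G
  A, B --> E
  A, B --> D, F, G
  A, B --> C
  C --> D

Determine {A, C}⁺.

{A, C, D, G}

Start with {A, C}.
C --> G applies; add {G} → now {A, C, G}.
C --> D applies; add {D} → now {A, C, D, G}.
No further FD applies.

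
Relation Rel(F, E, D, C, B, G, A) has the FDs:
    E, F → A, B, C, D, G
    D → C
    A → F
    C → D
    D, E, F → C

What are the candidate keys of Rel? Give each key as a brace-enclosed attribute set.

{A, E}, {E, F}

{E} never appears on the right of any FD, so every key must include it.
Closure of {A, E} is {A, B, C, D, E, F, G}, the whole schema; {A, E} is a candidate key.
Closure of {E, F} is {A, B, C, D, E, F, G}, the whole schema; {E, F} is a candidate key.
No proper subset of any of these is a key, and no other minimal superkey exists.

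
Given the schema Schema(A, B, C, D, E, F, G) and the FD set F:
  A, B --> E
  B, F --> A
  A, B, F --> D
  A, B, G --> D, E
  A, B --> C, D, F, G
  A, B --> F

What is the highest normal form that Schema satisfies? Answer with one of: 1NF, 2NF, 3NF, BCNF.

Candidate keys: {A, B}, {B, F}. Prime attributes: {A, B, F}.
Every FD has a superkey on the left, so the relation is in BCNF.

BCNF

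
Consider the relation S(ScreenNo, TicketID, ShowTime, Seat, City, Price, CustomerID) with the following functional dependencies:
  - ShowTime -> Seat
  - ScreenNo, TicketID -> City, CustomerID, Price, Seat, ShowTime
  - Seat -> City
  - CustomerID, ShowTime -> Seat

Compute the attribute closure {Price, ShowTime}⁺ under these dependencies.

Start with {Price, ShowTime}.
ShowTime -> Seat applies; add {Seat} → now {Price, Seat, ShowTime}.
Seat -> City applies; add {City} → now {City, Price, Seat, ShowTime}.
No further FD applies.

{City, Price, Seat, ShowTime}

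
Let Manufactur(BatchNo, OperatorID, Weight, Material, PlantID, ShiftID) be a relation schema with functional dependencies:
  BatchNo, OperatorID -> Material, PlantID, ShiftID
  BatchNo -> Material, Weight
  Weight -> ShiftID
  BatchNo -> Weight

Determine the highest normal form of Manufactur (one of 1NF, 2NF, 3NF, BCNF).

1NF

Candidate key: {BatchNo, OperatorID}. Prime attributes: {BatchNo, OperatorID}.
BatchNo -> Material, Weight breaks BCNF: {BatchNo}⁺ = {BatchNo, Material, ShiftID, Weight}, so {BatchNo} is not a superkey.
BatchNo -> Material, Weight has non-prime {Material, Weight} on the right and a non-superkey on the left, so 3NF fails.
{BatchNo} is a proper subset of the key {BatchNo, OperatorID}, and {BatchNo}⁺ contains the non-prime attributes {Material, ShiftID, Weight} — a partial dependency, so 2NF is violated.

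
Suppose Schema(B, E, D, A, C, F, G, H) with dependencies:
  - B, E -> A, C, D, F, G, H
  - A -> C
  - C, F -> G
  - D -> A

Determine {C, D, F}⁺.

{A, C, D, F, G}

Start with {C, D, F}.
C, F -> G applies; add {G} → now {C, D, F, G}.
D -> A applies; add {A} → now {A, C, D, F, G}.
No further FD applies.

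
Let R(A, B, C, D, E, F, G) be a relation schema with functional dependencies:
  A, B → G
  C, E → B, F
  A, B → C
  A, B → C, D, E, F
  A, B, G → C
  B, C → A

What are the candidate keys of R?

{A, B}⁺ = {A, B, C, D, E, F, G} — all of the relation — so {A, B} is a candidate key.
{B, C}⁺ = {A, B, C, D, E, F, G} — all of the relation — so {B, C} is a candidate key.
{C, E}⁺ = {A, B, C, D, E, F, G} — all of the relation — so {C, E} is a candidate key.
Any other superkey properly contains one of these, so there are no further candidate keys.

{A, B}, {B, C}, {C, E}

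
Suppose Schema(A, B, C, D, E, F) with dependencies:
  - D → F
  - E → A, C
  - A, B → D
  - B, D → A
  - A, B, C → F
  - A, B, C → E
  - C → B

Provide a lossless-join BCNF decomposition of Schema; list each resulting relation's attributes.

{A, B, D}; {A, C, E}; {B, C}; {D, F}

Candidate keys of the original relation: {A, C}, {C, D}, {E}.
{A, B, C, D, E, F}: {D} determines {D, F} here but is not a superkey — split on D → F, giving {D, F} and {A, B, C, D, E}.
{D, F} has no BCNF violation.
{A, B, C, D, E}: {A, B} determines {A, B, D} here but is not a superkey — split on A, B → D, giving {A, B, D} and {A, B, C, E}.
{A, B, D} has no BCNF violation.
{A, B, C, E}: {C} determines {B, C} here but is not a superkey — split on C → B, giving {B, C} and {A, C, E}.
{B, C} has no BCNF violation.
{A, C, E} has no BCNF violation.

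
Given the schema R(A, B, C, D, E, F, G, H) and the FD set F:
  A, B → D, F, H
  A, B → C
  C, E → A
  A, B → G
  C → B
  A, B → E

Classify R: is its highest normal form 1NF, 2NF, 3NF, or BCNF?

Candidate keys: {A, B}, {A, C}, {C, E}. Prime attributes: {A, B, C, E}.
C → B breaks BCNF: {C}⁺ = {B, C}, so {C} is not a superkey.
Its right-hand attributes {B} are all prime, as are those of every other non-superkey FD — the relation is in 3NF.

3NF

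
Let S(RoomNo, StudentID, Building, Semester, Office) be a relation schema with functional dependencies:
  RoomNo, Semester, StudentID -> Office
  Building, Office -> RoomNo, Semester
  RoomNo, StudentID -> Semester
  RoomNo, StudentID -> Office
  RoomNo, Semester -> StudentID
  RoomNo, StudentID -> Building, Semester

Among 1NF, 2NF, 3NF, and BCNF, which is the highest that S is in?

Candidate keys: {Building, Office}, {RoomNo, Semester}, {RoomNo, StudentID}. Prime attributes: {Building, Office, RoomNo, Semester, StudentID}.
The left-hand side of every FD is a superkey, so BCNF is satisfied.

BCNF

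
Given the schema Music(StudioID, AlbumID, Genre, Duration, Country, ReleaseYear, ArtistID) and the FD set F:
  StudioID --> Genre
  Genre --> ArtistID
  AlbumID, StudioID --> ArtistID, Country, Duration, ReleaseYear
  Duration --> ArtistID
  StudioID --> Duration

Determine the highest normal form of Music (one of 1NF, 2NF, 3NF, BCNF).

Candidate key: {AlbumID, StudioID}. Prime attributes: {AlbumID, StudioID}.
StudioID --> Genre breaks BCNF: {StudioID}⁺ = {ArtistID, Duration, Genre, StudioID}, so {StudioID} is not a superkey.
StudioID --> Genre determines the non-prime attribute {Genre} from a non-superkey — 3NF is violated.
The proper key subset {StudioID} of {AlbumID, StudioID} determines non-prime {ArtistID, Duration, Genre}, so the relation is not even in 2NF.

1NF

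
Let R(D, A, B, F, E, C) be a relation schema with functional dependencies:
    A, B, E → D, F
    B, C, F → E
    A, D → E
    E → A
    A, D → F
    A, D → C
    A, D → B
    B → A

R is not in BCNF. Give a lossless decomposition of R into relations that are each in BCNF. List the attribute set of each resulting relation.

Candidate keys of the original relation: {A, D}, {B, C, F}, {B, D}, {B, E}, {D, E}.
Within {A, B, C, D, E, F}: {E}⁺ ∩ {A, B, C, D, E, F} = {A, E}, not the whole set, so E → A violates BCNF; decompose into {A, E} and {B, C, D, E, F}.
{A, E} has no BCNF violation.
{B, C, D, E, F} has no BCNF violation.

{A, E}; {B, C, D, E, F}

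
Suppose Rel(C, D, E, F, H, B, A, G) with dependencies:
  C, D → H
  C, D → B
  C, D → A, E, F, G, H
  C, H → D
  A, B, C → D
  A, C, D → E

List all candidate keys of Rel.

{A, B, C}, {C, D}, {C, H}

{C} never appears on the right of any FD, so every key must include it.
{C, D} is a candidate key since {C, D}⁺ = {A, B, C, D, E, F, G, H} covers every attribute.
{C, H} is a candidate key since {C, H}⁺ = {A, B, C, D, E, F, G, H} covers every attribute.
{A, B, C} is a candidate key since {A, B, C}⁺ = {A, B, C, D, E, F, G, H} covers every attribute.
These are minimal and exhaustive — every other superkey contains one of them.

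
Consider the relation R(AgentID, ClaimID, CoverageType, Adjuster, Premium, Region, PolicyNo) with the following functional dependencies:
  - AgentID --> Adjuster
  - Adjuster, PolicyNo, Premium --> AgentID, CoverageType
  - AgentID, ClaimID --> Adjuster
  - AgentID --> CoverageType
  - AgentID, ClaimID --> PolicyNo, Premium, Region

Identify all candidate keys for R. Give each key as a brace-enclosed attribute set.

No FD produces {ClaimID}, so it must be in every candidate key.
{AgentID, ClaimID}⁺ = {Adjuster, AgentID, ClaimID, CoverageType, PolicyNo, Premium, Region} — all of the relation — so {AgentID, ClaimID} is a candidate key.
{Adjuster, ClaimID, PolicyNo, Premium}⁺ = {Adjuster, AgentID, ClaimID, CoverageType, PolicyNo, Premium, Region} — all of the relation — so {Adjuster, ClaimID, PolicyNo, Premium} is a candidate key.
No proper subset of any of these is a key, and no other minimal superkey exists.

{Adjuster, ClaimID, PolicyNo, Premium}, {AgentID, ClaimID}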